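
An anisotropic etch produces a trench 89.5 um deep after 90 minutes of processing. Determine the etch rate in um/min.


Step 1: Etch rate = depth / time
Step 2: rate = 89.5 / 90
rate = 0.994 um/min


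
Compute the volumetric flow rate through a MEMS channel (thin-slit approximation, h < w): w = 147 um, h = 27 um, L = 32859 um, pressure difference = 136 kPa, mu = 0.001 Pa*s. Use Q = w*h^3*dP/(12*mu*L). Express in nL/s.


Step 1: Convert all dimensions to SI (meters).
w = 147e-6 m, h = 27e-6 m, L = 32859e-6 m, dP = 136e3 Pa
Step 2: Q = w * h^3 * dP / (12 * mu * L)
Q = 147e-6 * (27e-6)^3 * 136e3 / (12 * 0.001 * 32859e-6) = 9.9795727e-10 m^3/s
Step 3: Convert Q from m^3/s to nL/s (1 m^3 = 1e12 nL, so multiply by 1e12).
Q = 997.957 nL/s


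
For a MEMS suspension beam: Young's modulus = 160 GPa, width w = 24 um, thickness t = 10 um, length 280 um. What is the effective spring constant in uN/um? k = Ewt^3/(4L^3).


Step 1: Convert E to consistent units (1 GPa = 1000 uN/um^2).
E = 160 GPa = 160000 uN/um^2
Step 2: Compute t^3 = 10^3 = 1000
Step 3: Compute L^3 = 280^3 = 21952000
Step 4: k = 160000 * 24 * 1000 / (4 * 21952000)
k = 43.7318 uN/um


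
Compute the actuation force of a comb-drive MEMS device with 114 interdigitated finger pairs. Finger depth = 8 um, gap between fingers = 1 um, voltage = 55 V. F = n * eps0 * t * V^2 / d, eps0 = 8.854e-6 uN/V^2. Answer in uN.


Step 1: Parameters: n=114, eps0=8.854e-6 uN/V^2, t=8 um, V=55 V, d=1 um
Step 2: V^2 = 3025
Step 3: F = 114 * 8.854e-6 * 8 * 3025 / 1
F = 24.426 uN


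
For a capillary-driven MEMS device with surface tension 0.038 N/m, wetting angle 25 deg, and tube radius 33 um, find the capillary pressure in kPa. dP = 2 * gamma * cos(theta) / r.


Step 1: cos(25 deg) = 0.9063
Step 2: Convert r to m: r = 33e-6 m
Step 3: dP = 2 * 0.038 * 0.9063 / 33e-6 = 2087.2 Pa
Step 4: Convert Pa to kPa (divide by 1000).
dP = 2.09 kPa


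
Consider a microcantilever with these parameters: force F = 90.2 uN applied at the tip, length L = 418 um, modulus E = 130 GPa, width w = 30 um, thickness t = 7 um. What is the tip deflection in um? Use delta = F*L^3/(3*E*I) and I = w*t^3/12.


Step 1: Calculate the second moment of area.
I = w * t^3 / 12 = 30 * 7^3 / 12 = 857.5 um^4
Step 2: Convert E to consistent units (1 GPa = 1000 uN/um^2).
E = 130 GPa = 130000 uN/um^2
Step 3: Calculate tip deflection.
delta = F * L^3 / (3 * E * I)
delta = 90.2 * 418^3 / (3 * 130000 * 857.5)
delta = 19.6987 um


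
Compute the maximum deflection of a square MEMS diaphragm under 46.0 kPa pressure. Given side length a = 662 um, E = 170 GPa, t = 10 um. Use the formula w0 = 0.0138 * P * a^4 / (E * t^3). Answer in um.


Step 1: Convert pressure to compatible units (E is in GPa, so P in GPa).
P = 46.0 kPa = 46.0e-6 GPa
Step 2: Compute numerator: 0.0138 * P * a^4.
a^4 = 662^4 = 192057803536
numerator = 0.0138 * 46.0e-6 * 192057803536 = 1.21918e+05
Step 3: Compute denominator: E * t^3 = 170 * 10^3 = 170000
Step 4: w0 = numerator / denominator = 1.21918e+05 / 170000 = 0.7172 um


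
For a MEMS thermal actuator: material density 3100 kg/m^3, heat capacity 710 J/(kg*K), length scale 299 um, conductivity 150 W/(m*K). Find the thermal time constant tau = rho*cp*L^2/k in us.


Step 1: Convert L to m: L = 299e-6 m
Step 2: L^2 = (299e-6)^2 = 8.9401e-08 m^2
Step 3: tau = 3100 * 710 * 8.9401e-08 / 150 = 1.31181067e-03 s
Step 4: Convert to microseconds (multiply by 1e6).
tau = 1311.811 us


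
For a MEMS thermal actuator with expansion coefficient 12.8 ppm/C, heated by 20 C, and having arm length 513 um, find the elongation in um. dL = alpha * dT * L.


Step 1: Convert CTE: alpha = 12.8 ppm/C = 12.8e-6 /C
Step 2: dL = 12.8e-6 * 20 * 513
dL = 0.1313 um


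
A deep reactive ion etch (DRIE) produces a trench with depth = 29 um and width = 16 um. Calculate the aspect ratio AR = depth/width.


Step 1: AR = depth / width
Step 2: AR = 29 / 16
AR = 1.8


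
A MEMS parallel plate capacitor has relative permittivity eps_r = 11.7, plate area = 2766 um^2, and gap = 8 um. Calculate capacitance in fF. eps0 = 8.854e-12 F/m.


Step 1: Convert area to m^2: A = 2766e-12 m^2
Step 2: Convert gap to m: d = 8e-6 m
Step 3: C = eps0 * eps_r * A / d
C = 8.854e-12 * 11.7 * 2766e-12 / 8e-6
Step 4: Convert to fF (multiply by 1e15).
C = 35.82 fF


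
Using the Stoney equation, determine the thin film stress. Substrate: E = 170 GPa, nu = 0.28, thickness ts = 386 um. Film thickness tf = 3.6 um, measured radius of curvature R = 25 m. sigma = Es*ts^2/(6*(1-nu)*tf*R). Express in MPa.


Step 1: Compute numerator: Es * ts^2 = 170 * 386^2 = 25329320 (GPa*um^2)
Step 2: Compute denominator (R in um): 6*(1-nu)*tf*R = 6*0.72*3.6*25e6 = 388800000.0 (um^2)
Step 3: sigma (GPa) = 25329320 / 388800000.0 = 6.5147e-02 GPa
Step 4: Convert to MPa (x1000): sigma = 65.1 MPa


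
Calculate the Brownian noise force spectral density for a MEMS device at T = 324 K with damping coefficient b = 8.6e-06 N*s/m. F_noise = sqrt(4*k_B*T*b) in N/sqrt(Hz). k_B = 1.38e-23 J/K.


Step 1: Compute 4 * k_B * T * b
= 4 * 1.38e-23 * 324 * 8.6e-06
= 1.5381e-25 N^2/Hz
Step 2: F_noise = sqrt(1.5381e-25)
F_noise = 3.92e-13 N/sqrt(Hz)


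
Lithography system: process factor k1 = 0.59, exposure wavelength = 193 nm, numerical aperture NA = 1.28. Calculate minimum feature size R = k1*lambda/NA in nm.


Step 1: Identify values: k1 = 0.59, lambda = 193 nm, NA = 1.28
Step 2: R = k1 * lambda / NA
R = 0.59 * 193 / 1.28
R = 89.0 nm


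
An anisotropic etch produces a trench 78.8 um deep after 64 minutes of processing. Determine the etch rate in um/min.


Step 1: Etch rate = depth / time
Step 2: rate = 78.8 / 64
rate = 1.231 um/min


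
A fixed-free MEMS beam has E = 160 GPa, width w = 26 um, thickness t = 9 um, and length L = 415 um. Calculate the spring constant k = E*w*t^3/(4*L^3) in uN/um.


Step 1: Convert E to consistent units (1 GPa = 1000 uN/um^2).
E = 160 GPa = 160000 uN/um^2
Step 2: Compute t^3 = 9^3 = 729
Step 3: Compute L^3 = 415^3 = 71473375
Step 4: k = 160000 * 26 * 729 / (4 * 71473375)
k = 10.6076 uN/um


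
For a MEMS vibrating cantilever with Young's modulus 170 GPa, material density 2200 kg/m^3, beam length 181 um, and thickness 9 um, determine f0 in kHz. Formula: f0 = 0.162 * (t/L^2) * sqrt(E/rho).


Step 1: Convert units to SI.
t_SI = 9e-6 m, L_SI = 181e-6 m
Step 2: Calculate sqrt(E/rho).
sqrt(170e9 / 2200) = 8790.49 m/s
Step 3: Compute f0.
f0 = 0.162 * 9e-6 / (181e-6)^2 * 8790.49 = 391213.2 Hz = 391.21 kHz


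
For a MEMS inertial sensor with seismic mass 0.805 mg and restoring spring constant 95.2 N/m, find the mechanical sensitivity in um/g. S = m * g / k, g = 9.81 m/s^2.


Step 1: Convert mass: m = 0.805 mg = 8.05e-07 kg
Step 2: S = m * g / k = 8.05e-07 * 9.81 / 95.2
Step 3: S = 8.30e-08 m/g
Step 4: Convert to um/g: S = 0.083 um/g


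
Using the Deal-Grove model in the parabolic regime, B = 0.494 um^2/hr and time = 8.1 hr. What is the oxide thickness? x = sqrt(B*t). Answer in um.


Step 1: Compute B*t = 0.494 * 8.1 = 4.0014
Step 2: x = sqrt(4.0014)
x = 2.0 um


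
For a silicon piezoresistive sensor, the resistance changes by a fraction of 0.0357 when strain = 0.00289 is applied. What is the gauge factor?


Step 1: Identify values.
dR/R = 0.0357, strain = 0.00289
Step 2: GF = (dR/R) / strain = 0.0357 / 0.00289
GF = 12.4


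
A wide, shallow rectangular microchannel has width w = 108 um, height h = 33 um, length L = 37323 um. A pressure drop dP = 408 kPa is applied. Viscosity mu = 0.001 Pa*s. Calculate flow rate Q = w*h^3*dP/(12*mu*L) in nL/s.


Step 1: Convert all dimensions to SI (meters).
w = 108e-6 m, h = 33e-6 m, L = 37323e-6 m, dP = 408e3 Pa
Step 2: Q = w * h^3 * dP / (12 * mu * L)
Q = 108e-6 * (33e-6)^3 * 408e3 / (12 * 0.001 * 37323e-6) = 3.53563926e-09 m^3/s
Step 3: Convert Q from m^3/s to nL/s (1 m^3 = 1e12 nL, so multiply by 1e12).
Q = 3535.639 nL/s


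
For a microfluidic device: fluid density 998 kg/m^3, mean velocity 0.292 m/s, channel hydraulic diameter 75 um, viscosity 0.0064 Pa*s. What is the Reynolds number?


Step 1: Convert Dh to meters: Dh = 75e-6 m
Step 2: Re = rho * v * Dh / mu
Re = 998 * 0.292 * 75e-6 / 0.0064
Re = 3.415


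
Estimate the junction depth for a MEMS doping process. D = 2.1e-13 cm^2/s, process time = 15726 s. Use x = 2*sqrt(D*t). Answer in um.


Step 1: Compute D*t = 2.1e-13 * 15726 = 3.30246e-09 cm^2
Step 2: sqrt(D*t) = 5.7467e-05 cm
Step 3: x = 2 * 5.7467e-05 cm = 1.14934e-04 cm
Step 4: Convert to um (1 cm = 1e4 um): x = 1.149 um


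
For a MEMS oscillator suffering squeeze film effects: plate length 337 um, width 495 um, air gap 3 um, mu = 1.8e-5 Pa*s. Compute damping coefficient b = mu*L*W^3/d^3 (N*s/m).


Step 1: Convert to SI.
L = 337e-6 m, W = 495e-6 m, d = 3e-6 m
Step 2: W^3 = (495e-6)^3 = 1.21e-10 m^3
Step 3: d^3 = (3e-6)^3 = 2.70e-17 m^3
Step 4: b = 1.8e-5 * 337e-6 * 1.21e-10 / 2.70e-17
b = 2.72e-02 N*s/m


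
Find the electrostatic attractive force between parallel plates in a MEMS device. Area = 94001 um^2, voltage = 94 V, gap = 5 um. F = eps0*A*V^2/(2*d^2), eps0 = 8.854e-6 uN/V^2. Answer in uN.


Step 1: Identify parameters.
eps0 = 8.854e-6 uN/V^2, A = 94001 um^2, V = 94 V, d = 5 um
Step 2: Compute V^2 = 94^2 = 8836
Step 3: Compute d^2 = 5^2 = 25
Step 4: F = 0.5 * 8.854e-6 * 94001 * 8836 / 25
F = 147.081 uN


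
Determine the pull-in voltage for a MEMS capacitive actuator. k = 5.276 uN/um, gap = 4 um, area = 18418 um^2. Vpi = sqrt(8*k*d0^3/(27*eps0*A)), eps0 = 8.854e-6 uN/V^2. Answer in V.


Step 1: Compute numerator: 8 * k * d0^3 = 8 * 5.276 * 4^3 = 2701.312
Step 2: Compute denominator: 27 * eps0 * A = 27 * 8.854e-6 * 18418 = 4.40297
Step 3: Vpi = sqrt(2701.312 / 4.40297)
Vpi = 24.77 V


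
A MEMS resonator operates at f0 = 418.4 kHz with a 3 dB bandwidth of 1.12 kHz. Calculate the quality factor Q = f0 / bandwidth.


Step 1: Q = f0 / bandwidth
Step 2: Q = 418.4 / 1.12
Q = 373.6


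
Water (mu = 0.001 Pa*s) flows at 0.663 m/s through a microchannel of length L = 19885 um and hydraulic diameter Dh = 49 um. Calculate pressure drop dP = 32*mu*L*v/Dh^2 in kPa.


Step 1: Convert to SI: L = 19885e-6 m, Dh = 49e-6 m
Step 2: dP = 32 * 0.001 * 19885e-6 * 0.663 / (49e-6)^2
Step 3: dP = 175710.19 Pa
Step 4: Convert to kPa: dP = 175.71 kPa


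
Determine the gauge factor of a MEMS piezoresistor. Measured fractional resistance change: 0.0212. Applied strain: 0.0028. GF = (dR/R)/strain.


Step 1: Identify values.
dR/R = 0.0212, strain = 0.0028
Step 2: GF = (dR/R) / strain = 0.0212 / 0.0028
GF = 7.6


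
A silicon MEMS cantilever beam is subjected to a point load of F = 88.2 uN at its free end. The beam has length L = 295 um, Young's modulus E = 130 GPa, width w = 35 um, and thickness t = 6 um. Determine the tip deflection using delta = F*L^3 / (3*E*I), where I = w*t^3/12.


Step 1: Calculate the second moment of area.
I = w * t^3 / 12 = 35 * 6^3 / 12 = 630.0 um^4
Step 2: Convert E to consistent units (1 GPa = 1000 uN/um^2).
E = 130 GPa = 130000 uN/um^2
Step 3: Calculate tip deflection.
delta = F * L^3 / (3 * E * I)
delta = 88.2 * 295^3 / (3 * 130000 * 630.0)
delta = 9.2157 um


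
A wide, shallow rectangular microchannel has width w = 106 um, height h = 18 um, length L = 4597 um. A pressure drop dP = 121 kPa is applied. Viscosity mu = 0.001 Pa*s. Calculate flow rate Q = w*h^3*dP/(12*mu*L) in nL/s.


Step 1: Convert all dimensions to SI (meters).
w = 106e-6 m, h = 18e-6 m, L = 4597e-6 m, dP = 121e3 Pa
Step 2: Q = w * h^3 * dP / (12 * mu * L)
Q = 106e-6 * (18e-6)^3 * 121e3 / (12 * 0.001 * 4597e-6) = 1.35597912e-09 m^3/s
Step 3: Convert Q from m^3/s to nL/s (1 m^3 = 1e12 nL, so multiply by 1e12).
Q = 1355.979 nL/s


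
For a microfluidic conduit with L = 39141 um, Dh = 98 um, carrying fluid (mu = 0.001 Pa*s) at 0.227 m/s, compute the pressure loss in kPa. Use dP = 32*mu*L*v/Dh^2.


Step 1: Convert to SI: L = 39141e-6 m, Dh = 98e-6 m
Step 2: dP = 32 * 0.001 * 39141e-6 * 0.227 / (98e-6)^2
Step 3: dP = 29604.35 Pa
Step 4: Convert to kPa: dP = 29.6 kPa


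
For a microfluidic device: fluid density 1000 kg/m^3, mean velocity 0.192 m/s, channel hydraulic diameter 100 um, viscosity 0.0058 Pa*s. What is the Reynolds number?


Step 1: Convert Dh to meters: Dh = 100e-6 m
Step 2: Re = rho * v * Dh / mu
Re = 1000 * 0.192 * 100e-6 / 0.0058
Re = 3.31


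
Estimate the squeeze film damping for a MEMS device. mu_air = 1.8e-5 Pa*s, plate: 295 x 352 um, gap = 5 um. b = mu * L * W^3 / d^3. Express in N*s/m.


Step 1: Convert to SI.
L = 295e-6 m, W = 352e-6 m, d = 5e-6 m
Step 2: W^3 = (352e-6)^3 = 4.36e-11 m^3
Step 3: d^3 = (5e-6)^3 = 1.25e-16 m^3
Step 4: b = 1.8e-5 * 295e-6 * 4.36e-11 / 1.25e-16
b = 1.85e-03 N*s/m


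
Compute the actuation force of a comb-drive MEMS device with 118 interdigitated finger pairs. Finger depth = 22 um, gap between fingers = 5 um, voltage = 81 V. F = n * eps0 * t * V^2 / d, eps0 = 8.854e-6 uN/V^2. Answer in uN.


Step 1: Parameters: n=118, eps0=8.854e-6 uN/V^2, t=22 um, V=81 V, d=5 um
Step 2: V^2 = 6561
Step 3: F = 118 * 8.854e-6 * 22 * 6561 / 5
F = 30.161 uN


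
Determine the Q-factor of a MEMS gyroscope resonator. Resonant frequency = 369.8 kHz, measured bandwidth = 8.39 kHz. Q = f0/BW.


Step 1: Q = f0 / bandwidth
Step 2: Q = 369.8 / 8.39
Q = 44.1


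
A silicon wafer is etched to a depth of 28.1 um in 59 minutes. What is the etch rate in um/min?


Step 1: Etch rate = depth / time
Step 2: rate = 28.1 / 59
rate = 0.476 um/min


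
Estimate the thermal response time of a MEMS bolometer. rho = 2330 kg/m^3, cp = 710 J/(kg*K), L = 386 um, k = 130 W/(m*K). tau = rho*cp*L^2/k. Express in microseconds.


Step 1: Convert L to m: L = 386e-6 m
Step 2: L^2 = (386e-6)^2 = 1.48996e-07 m^2
Step 3: tau = 2330 * 710 * 1.48996e-07 / 130 = 1.89603141e-03 s
Step 4: Convert to microseconds (multiply by 1e6).
tau = 1896.031 us


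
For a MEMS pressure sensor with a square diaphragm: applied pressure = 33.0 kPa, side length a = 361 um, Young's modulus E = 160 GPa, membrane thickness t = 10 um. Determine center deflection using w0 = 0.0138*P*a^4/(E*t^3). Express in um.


Step 1: Convert pressure to compatible units (E is in GPa, so P in GPa).
P = 33.0 kPa = 33.0e-6 GPa
Step 2: Compute numerator: 0.0138 * P * a^4.
a^4 = 361^4 = 16983563041
numerator = 0.0138 * 33.0e-6 * 16983563041 = 7.7343e+03
Step 3: Compute denominator: E * t^3 = 160 * 10^3 = 160000
Step 4: w0 = numerator / denominator = 7.7343e+03 / 160000 = 0.0483 um


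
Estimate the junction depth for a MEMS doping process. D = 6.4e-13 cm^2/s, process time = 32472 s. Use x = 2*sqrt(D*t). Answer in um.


Step 1: Compute D*t = 6.4e-13 * 32472 = 2.078208e-08 cm^2
Step 2: sqrt(D*t) = 1.4416e-04 cm
Step 3: x = 2 * 1.4416e-04 cm = 2.8832e-04 cm
Step 4: Convert to um (1 cm = 1e4 um): x = 2.883 um


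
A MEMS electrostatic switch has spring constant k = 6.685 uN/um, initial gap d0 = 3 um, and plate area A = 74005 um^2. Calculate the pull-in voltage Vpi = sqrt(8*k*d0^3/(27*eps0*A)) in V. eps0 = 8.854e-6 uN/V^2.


Step 1: Compute numerator: 8 * k * d0^3 = 8 * 6.685 * 3^3 = 1443.96
Step 2: Compute denominator: 27 * eps0 * A = 27 * 8.854e-6 * 74005 = 17.691487
Step 3: Vpi = sqrt(1443.96 / 17.691487)
Vpi = 9.03 V


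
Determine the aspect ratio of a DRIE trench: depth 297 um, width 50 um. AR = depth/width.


Step 1: AR = depth / width
Step 2: AR = 297 / 50
AR = 5.9


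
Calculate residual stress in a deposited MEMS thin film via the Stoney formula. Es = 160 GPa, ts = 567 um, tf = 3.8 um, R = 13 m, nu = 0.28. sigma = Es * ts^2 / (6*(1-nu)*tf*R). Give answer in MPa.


Step 1: Compute numerator: Es * ts^2 = 160 * 567^2 = 51438240 (GPa*um^2)
Step 2: Compute denominator (R in um): 6*(1-nu)*tf*R = 6*0.72*3.8*13e6 = 213408000.0 (um^2)
Step 3: sigma (GPa) = 51438240 / 213408000.0 = 2.41032e-01 GPa
Step 4: Convert to MPa (x1000): sigma = 241.0 MPa


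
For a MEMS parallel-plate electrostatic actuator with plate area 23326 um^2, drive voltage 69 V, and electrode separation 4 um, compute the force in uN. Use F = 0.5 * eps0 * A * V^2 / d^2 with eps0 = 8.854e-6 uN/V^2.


Step 1: Identify parameters.
eps0 = 8.854e-6 uN/V^2, A = 23326 um^2, V = 69 V, d = 4 um
Step 2: Compute V^2 = 69^2 = 4761
Step 3: Compute d^2 = 4^2 = 16
Step 4: F = 0.5 * 8.854e-6 * 23326 * 4761 / 16
F = 30.728 uN


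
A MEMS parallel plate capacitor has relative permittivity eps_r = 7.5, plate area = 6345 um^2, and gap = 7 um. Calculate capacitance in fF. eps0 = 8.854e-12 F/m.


Step 1: Convert area to m^2: A = 6345e-12 m^2
Step 2: Convert gap to m: d = 7e-6 m
Step 3: C = eps0 * eps_r * A / d
C = 8.854e-12 * 7.5 * 6345e-12 / 7e-6
Step 4: Convert to fF (multiply by 1e15).
C = 60.19 fF


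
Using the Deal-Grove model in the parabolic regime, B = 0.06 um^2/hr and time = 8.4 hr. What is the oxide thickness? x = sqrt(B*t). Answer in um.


Step 1: Compute B*t = 0.06 * 8.4 = 0.504
Step 2: x = sqrt(0.504)
x = 0.71 um


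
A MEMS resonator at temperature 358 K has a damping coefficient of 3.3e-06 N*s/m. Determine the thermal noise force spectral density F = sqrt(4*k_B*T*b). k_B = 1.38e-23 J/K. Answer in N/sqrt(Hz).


Step 1: Compute 4 * k_B * T * b
= 4 * 1.38e-23 * 358 * 3.3e-06
= 6.5213e-26 N^2/Hz
Step 2: F_noise = sqrt(6.5213e-26)
F_noise = 2.55e-13 N/sqrt(Hz)


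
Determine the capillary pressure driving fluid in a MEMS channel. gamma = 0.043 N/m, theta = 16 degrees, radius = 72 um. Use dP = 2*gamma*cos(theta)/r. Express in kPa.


Step 1: cos(16 deg) = 0.9613
Step 2: Convert r to m: r = 72e-6 m
Step 3: dP = 2 * 0.043 * 0.9613 / 72e-6 = 1148.2 Pa
Step 4: Convert Pa to kPa (divide by 1000).
dP = 1.15 kPa


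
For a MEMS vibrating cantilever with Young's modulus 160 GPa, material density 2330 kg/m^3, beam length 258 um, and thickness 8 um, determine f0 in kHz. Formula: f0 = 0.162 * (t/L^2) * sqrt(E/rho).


Step 1: Convert units to SI.
t_SI = 8e-6 m, L_SI = 258e-6 m
Step 2: Calculate sqrt(E/rho).
sqrt(160e9 / 2330) = 8286.71 m/s
Step 3: Compute f0.
f0 = 0.162 * 8e-6 / (258e-6)^2 * 8286.71 = 161342.1 Hz = 161.34 kHz


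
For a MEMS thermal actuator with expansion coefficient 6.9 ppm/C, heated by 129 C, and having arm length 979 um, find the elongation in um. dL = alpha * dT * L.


Step 1: Convert CTE: alpha = 6.9 ppm/C = 6.9e-6 /C
Step 2: dL = 6.9e-6 * 129 * 979
dL = 0.8714 um


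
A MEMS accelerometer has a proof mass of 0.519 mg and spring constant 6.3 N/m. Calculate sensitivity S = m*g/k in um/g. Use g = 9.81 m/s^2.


Step 1: Convert mass: m = 0.519 mg = 5.19e-07 kg
Step 2: S = m * g / k = 5.19e-07 * 9.81 / 6.3
Step 3: S = 8.08e-07 m/g
Step 4: Convert to um/g: S = 0.808 um/g


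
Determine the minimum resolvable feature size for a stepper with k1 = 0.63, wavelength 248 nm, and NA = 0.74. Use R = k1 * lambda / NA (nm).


Step 1: Identify values: k1 = 0.63, lambda = 248 nm, NA = 0.74
Step 2: R = k1 * lambda / NA
R = 0.63 * 248 / 0.74
R = 211.1 nm


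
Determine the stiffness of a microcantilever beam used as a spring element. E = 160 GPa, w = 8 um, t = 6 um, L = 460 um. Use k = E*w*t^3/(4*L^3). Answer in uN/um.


Step 1: Convert E to consistent units (1 GPa = 1000 uN/um^2).
E = 160 GPa = 160000 uN/um^2
Step 2: Compute t^3 = 6^3 = 216
Step 3: Compute L^3 = 460^3 = 97336000
Step 4: k = 160000 * 8 * 216 / (4 * 97336000)
k = 0.7101 uN/um


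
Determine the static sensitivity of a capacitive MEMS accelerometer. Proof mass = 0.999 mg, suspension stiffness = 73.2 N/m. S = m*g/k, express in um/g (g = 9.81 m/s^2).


Step 1: Convert mass: m = 0.999 mg = 9.99e-07 kg
Step 2: S = m * g / k = 9.99e-07 * 9.81 / 73.2
Step 3: S = 1.34e-07 m/g
Step 4: Convert to um/g: S = 0.134 um/g


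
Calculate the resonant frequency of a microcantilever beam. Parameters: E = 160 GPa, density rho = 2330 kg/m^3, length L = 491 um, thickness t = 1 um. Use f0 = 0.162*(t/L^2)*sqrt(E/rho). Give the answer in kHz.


Step 1: Convert units to SI.
t_SI = 1e-6 m, L_SI = 491e-6 m
Step 2: Calculate sqrt(E/rho).
sqrt(160e9 / 2330) = 8286.71 m/s
Step 3: Compute f0.
f0 = 0.162 * 1e-6 / (491e-6)^2 * 8286.71 = 5568.4 Hz = 5.57 kHz


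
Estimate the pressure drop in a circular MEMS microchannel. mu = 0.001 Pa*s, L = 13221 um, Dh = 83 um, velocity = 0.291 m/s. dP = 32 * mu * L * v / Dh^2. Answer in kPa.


Step 1: Convert to SI: L = 13221e-6 m, Dh = 83e-6 m
Step 2: dP = 32 * 0.001 * 13221e-6 * 0.291 / (83e-6)^2
Step 3: dP = 17871.09 Pa
Step 4: Convert to kPa: dP = 17.87 kPa


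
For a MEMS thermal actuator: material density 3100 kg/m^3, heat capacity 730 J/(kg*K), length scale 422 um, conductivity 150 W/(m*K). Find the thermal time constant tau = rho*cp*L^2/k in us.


Step 1: Convert L to m: L = 422e-6 m
Step 2: L^2 = (422e-6)^2 = 1.78084e-07 m^2
Step 3: tau = 3100 * 730 * 1.78084e-07 / 150 = 2.68669395e-03 s
Step 4: Convert to microseconds (multiply by 1e6).
tau = 2686.694 us


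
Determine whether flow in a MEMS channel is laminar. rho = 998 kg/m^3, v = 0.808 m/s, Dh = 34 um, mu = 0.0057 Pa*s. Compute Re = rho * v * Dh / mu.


Step 1: Convert Dh to meters: Dh = 34e-6 m
Step 2: Re = rho * v * Dh / mu
Re = 998 * 0.808 * 34e-6 / 0.0057
Re = 4.81
Since Re = 4.81 is below ~2300, the flow is laminar.


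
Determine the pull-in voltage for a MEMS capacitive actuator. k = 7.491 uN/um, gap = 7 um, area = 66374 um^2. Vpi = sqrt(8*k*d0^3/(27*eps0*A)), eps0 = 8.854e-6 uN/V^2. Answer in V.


Step 1: Compute numerator: 8 * k * d0^3 = 8 * 7.491 * 7^3 = 20555.304
Step 2: Compute denominator: 27 * eps0 * A = 27 * 8.854e-6 * 66374 = 15.867236
Step 3: Vpi = sqrt(20555.304 / 15.867236)
Vpi = 35.99 V


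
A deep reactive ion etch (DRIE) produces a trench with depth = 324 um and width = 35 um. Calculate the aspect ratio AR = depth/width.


Step 1: AR = depth / width
Step 2: AR = 324 / 35
AR = 9.3


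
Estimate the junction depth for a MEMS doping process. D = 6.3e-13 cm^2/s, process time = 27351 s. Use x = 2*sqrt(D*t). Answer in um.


Step 1: Compute D*t = 6.3e-13 * 27351 = 1.723113e-08 cm^2
Step 2: sqrt(D*t) = 1.31267e-04 cm
Step 3: x = 2 * 1.31267e-04 cm = 2.62534e-04 cm
Step 4: Convert to um (1 cm = 1e4 um): x = 2.625 um


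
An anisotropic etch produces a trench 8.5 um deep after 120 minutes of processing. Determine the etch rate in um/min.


Step 1: Etch rate = depth / time
Step 2: rate = 8.5 / 120
rate = 0.071 um/min


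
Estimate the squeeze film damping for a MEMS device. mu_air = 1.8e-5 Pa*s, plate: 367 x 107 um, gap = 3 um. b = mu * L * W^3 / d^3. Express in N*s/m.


Step 1: Convert to SI.
L = 367e-6 m, W = 107e-6 m, d = 3e-6 m
Step 2: W^3 = (107e-6)^3 = 1.23e-12 m^3
Step 3: d^3 = (3e-6)^3 = 2.70e-17 m^3
Step 4: b = 1.8e-5 * 367e-6 * 1.23e-12 / 2.70e-17
b = 3.00e-04 N*s/m


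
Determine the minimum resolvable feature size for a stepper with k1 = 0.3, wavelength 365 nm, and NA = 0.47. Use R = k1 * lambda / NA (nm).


Step 1: Identify values: k1 = 0.3, lambda = 365 nm, NA = 0.47
Step 2: R = k1 * lambda / NA
R = 0.3 * 365 / 0.47
R = 233.0 nm


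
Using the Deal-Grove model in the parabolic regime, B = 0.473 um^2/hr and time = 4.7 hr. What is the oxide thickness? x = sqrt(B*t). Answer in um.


Step 1: Compute B*t = 0.473 * 4.7 = 2.2231
Step 2: x = sqrt(2.2231)
x = 1.491 um


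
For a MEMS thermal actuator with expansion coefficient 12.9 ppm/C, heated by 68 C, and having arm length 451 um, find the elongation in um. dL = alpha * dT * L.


Step 1: Convert CTE: alpha = 12.9 ppm/C = 12.9e-6 /C
Step 2: dL = 12.9e-6 * 68 * 451
dL = 0.3956 um


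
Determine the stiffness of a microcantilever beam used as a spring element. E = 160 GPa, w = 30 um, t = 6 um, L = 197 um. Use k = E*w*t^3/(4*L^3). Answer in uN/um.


Step 1: Convert E to consistent units (1 GPa = 1000 uN/um^2).
E = 160 GPa = 160000 uN/um^2
Step 2: Compute t^3 = 6^3 = 216
Step 3: Compute L^3 = 197^3 = 7645373
Step 4: k = 160000 * 30 * 216 / (4 * 7645373)
k = 33.9029 uN/um


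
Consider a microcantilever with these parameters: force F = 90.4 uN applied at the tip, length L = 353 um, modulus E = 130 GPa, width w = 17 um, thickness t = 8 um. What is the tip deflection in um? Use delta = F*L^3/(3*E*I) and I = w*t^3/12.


Step 1: Calculate the second moment of area.
I = w * t^3 / 12 = 17 * 8^3 / 12 = 725.3333 um^4
Step 2: Convert E to consistent units (1 GPa = 1000 uN/um^2).
E = 130 GPa = 130000 uN/um^2
Step 3: Calculate tip deflection.
delta = F * L^3 / (3 * E * I)
delta = 90.4 * 353^3 / (3 * 130000 * 725.3333)
delta = 14.0569 um


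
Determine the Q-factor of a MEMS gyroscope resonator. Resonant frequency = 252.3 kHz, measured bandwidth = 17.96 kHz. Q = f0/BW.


Step 1: Q = f0 / bandwidth
Step 2: Q = 252.3 / 17.96
Q = 14.0


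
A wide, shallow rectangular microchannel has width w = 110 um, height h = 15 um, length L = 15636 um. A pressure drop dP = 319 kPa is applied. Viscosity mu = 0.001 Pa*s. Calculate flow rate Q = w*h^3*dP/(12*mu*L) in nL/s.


Step 1: Convert all dimensions to SI (meters).
w = 110e-6 m, h = 15e-6 m, L = 15636e-6 m, dP = 319e3 Pa
Step 2: Q = w * h^3 * dP / (12 * mu * L)
Q = 110e-6 * (15e-6)^3 * 319e3 / (12 * 0.001 * 15636e-6) = 6.3117565e-10 m^3/s
Step 3: Convert Q from m^3/s to nL/s (1 m^3 = 1e12 nL, so multiply by 1e12).
Q = 631.176 nL/s


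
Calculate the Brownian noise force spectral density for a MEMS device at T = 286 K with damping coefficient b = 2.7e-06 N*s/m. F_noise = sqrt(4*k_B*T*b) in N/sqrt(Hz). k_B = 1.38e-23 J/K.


Step 1: Compute 4 * k_B * T * b
= 4 * 1.38e-23 * 286 * 2.7e-06
= 4.2625e-26 N^2/Hz
Step 2: F_noise = sqrt(4.2625e-26)
F_noise = 2.06e-13 N/sqrt(Hz)


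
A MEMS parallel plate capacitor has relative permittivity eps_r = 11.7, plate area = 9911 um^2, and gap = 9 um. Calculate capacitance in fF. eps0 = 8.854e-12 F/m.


Step 1: Convert area to m^2: A = 9911e-12 m^2
Step 2: Convert gap to m: d = 9e-6 m
Step 3: C = eps0 * eps_r * A / d
C = 8.854e-12 * 11.7 * 9911e-12 / 9e-6
Step 4: Convert to fF (multiply by 1e15).
C = 114.08 fF


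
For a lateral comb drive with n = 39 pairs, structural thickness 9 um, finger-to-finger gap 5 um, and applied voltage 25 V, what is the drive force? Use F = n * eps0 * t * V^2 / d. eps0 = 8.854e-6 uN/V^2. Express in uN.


Step 1: Parameters: n=39, eps0=8.854e-6 uN/V^2, t=9 um, V=25 V, d=5 um
Step 2: V^2 = 625
Step 3: F = 39 * 8.854e-6 * 9 * 625 / 5
F = 0.388 uN


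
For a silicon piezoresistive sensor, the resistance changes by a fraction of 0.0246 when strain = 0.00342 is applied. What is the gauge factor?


Step 1: Identify values.
dR/R = 0.0246, strain = 0.00342
Step 2: GF = (dR/R) / strain = 0.0246 / 0.00342
GF = 7.2


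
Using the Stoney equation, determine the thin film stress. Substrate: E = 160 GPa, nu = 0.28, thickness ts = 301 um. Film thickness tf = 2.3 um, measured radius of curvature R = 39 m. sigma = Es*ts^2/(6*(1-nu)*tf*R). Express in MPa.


Step 1: Compute numerator: Es * ts^2 = 160 * 301^2 = 14496160 (GPa*um^2)
Step 2: Compute denominator (R in um): 6*(1-nu)*tf*R = 6*0.72*2.3*39e6 = 387504000.0 (um^2)
Step 3: sigma (GPa) = 14496160 / 387504000.0 = 3.7409e-02 GPa
Step 4: Convert to MPa (x1000): sigma = 37.4 MPa


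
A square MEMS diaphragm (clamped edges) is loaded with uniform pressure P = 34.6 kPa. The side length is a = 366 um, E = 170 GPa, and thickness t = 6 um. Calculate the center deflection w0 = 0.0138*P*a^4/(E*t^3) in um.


Step 1: Convert pressure to compatible units (E is in GPa, so P in GPa).
P = 34.6 kPa = 34.6e-6 GPa
Step 2: Compute numerator: 0.0138 * P * a^4.
a^4 = 366^4 = 17944209936
numerator = 0.0138 * 34.6e-6 * 17944209936 = 8.568e+03
Step 3: Compute denominator: E * t^3 = 170 * 6^3 = 36720
Step 4: w0 = numerator / denominator = 8.568e+03 / 36720 = 0.2333 um


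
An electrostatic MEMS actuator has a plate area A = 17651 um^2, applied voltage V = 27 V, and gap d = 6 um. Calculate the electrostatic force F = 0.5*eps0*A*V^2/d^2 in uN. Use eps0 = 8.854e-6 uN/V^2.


Step 1: Identify parameters.
eps0 = 8.854e-6 uN/V^2, A = 17651 um^2, V = 27 V, d = 6 um
Step 2: Compute V^2 = 27^2 = 729
Step 3: Compute d^2 = 6^2 = 36
Step 4: F = 0.5 * 8.854e-6 * 17651 * 729 / 36
F = 1.582 uN


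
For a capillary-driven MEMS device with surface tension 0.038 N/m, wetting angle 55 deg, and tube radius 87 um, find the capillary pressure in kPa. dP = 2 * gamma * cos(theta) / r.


Step 1: cos(55 deg) = 0.5736
Step 2: Convert r to m: r = 87e-6 m
Step 3: dP = 2 * 0.038 * 0.5736 / 87e-6 = 501.1 Pa
Step 4: Convert Pa to kPa (divide by 1000).
dP = 0.5 kPa


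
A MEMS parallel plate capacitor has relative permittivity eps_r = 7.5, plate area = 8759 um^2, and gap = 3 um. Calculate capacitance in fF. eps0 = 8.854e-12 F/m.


Step 1: Convert area to m^2: A = 8759e-12 m^2
Step 2: Convert gap to m: d = 3e-6 m
Step 3: C = eps0 * eps_r * A / d
C = 8.854e-12 * 7.5 * 8759e-12 / 3e-6
Step 4: Convert to fF (multiply by 1e15).
C = 193.88 fF


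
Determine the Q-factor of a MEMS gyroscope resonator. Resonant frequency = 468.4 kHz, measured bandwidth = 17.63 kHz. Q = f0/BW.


Step 1: Q = f0 / bandwidth
Step 2: Q = 468.4 / 17.63
Q = 26.6


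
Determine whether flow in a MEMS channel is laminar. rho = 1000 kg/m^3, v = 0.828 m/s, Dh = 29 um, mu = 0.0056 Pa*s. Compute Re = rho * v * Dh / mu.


Step 1: Convert Dh to meters: Dh = 29e-6 m
Step 2: Re = rho * v * Dh / mu
Re = 1000 * 0.828 * 29e-6 / 0.0056
Re = 4.288
Since Re = 4.288 is below ~2300, the flow is laminar.


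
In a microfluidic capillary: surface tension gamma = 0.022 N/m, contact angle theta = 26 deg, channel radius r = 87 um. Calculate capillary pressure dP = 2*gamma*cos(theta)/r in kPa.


Step 1: cos(26 deg) = 0.8988
Step 2: Convert r to m: r = 87e-6 m
Step 3: dP = 2 * 0.022 * 0.8988 / 87e-6 = 454.6 Pa
Step 4: Convert Pa to kPa (divide by 1000).
dP = 0.45 kPa


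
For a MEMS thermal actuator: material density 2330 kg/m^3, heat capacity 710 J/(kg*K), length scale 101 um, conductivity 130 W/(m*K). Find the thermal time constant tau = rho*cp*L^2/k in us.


Step 1: Convert L to m: L = 101e-6 m
Step 2: L^2 = (101e-6)^2 = 1.0201e-08 m^2
Step 3: tau = 2330 * 710 * 1.0201e-08 / 130 = 1.2981165e-04 s
Step 4: Convert to microseconds (multiply by 1e6).
tau = 129.812 us


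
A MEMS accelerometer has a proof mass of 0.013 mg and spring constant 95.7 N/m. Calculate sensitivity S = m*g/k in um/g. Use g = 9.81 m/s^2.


Step 1: Convert mass: m = 0.013 mg = 1.30e-08 kg
Step 2: S = m * g / k = 1.30e-08 * 9.81 / 95.7
Step 3: S = 1.33e-09 m/g
Step 4: Convert to um/g: S = 0.001 um/g


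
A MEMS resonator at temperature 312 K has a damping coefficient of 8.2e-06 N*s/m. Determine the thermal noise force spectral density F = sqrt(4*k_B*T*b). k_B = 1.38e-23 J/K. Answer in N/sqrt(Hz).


Step 1: Compute 4 * k_B * T * b
= 4 * 1.38e-23 * 312 * 8.2e-06
= 1.4122e-25 N^2/Hz
Step 2: F_noise = sqrt(1.4122e-25)
F_noise = 3.76e-13 N/sqrt(Hz)


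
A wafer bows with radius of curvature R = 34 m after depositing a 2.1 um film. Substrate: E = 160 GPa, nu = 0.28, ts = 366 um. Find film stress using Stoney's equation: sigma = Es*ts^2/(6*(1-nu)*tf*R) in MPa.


Step 1: Compute numerator: Es * ts^2 = 160 * 366^2 = 21432960 (GPa*um^2)
Step 2: Compute denominator (R in um): 6*(1-nu)*tf*R = 6*0.72*2.1*34e6 = 308448000.0 (um^2)
Step 3: sigma (GPa) = 21432960 / 308448000.0 = 6.9486e-02 GPa
Step 4: Convert to MPa (x1000): sigma = 69.5 MPa


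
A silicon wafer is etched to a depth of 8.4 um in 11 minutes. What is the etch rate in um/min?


Step 1: Etch rate = depth / time
Step 2: rate = 8.4 / 11
rate = 0.764 um/min


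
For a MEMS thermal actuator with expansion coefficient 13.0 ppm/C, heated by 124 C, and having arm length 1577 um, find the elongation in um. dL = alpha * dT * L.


Step 1: Convert CTE: alpha = 13.0 ppm/C = 13.0e-6 /C
Step 2: dL = 13.0e-6 * 124 * 1577
dL = 2.5421 um


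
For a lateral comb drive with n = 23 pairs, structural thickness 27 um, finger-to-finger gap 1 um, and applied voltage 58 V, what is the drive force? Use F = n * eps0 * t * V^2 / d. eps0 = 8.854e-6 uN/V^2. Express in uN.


Step 1: Parameters: n=23, eps0=8.854e-6 uN/V^2, t=27 um, V=58 V, d=1 um
Step 2: V^2 = 3364
Step 3: F = 23 * 8.854e-6 * 27 * 3364 / 1
F = 18.496 uN


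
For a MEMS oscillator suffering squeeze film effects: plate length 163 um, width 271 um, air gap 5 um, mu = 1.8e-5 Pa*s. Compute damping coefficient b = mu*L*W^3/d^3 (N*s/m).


Step 1: Convert to SI.
L = 163e-6 m, W = 271e-6 m, d = 5e-6 m
Step 2: W^3 = (271e-6)^3 = 1.99e-11 m^3
Step 3: d^3 = (5e-6)^3 = 1.25e-16 m^3
Step 4: b = 1.8e-5 * 163e-6 * 1.99e-11 / 1.25e-16
b = 4.67e-04 N*s/m


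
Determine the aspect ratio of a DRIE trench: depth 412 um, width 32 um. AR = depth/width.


Step 1: AR = depth / width
Step 2: AR = 412 / 32
AR = 12.9


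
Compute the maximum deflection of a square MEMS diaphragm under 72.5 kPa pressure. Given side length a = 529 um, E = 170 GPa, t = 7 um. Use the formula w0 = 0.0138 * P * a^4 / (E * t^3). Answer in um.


Step 1: Convert pressure to compatible units (E is in GPa, so P in GPa).
P = 72.5 kPa = 72.5e-6 GPa
Step 2: Compute numerator: 0.0138 * P * a^4.
a^4 = 529^4 = 78310985281
numerator = 0.0138 * 72.5e-6 * 78310985281 = 7.835014e+04
Step 3: Compute denominator: E * t^3 = 170 * 7^3 = 58310
Step 4: w0 = numerator / denominator = 7.835014e+04 / 58310 = 1.3437 um


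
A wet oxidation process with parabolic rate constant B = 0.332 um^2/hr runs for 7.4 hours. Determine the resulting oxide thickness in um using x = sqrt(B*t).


Step 1: Compute B*t = 0.332 * 7.4 = 2.4568
Step 2: x = sqrt(2.4568)
x = 1.567 um


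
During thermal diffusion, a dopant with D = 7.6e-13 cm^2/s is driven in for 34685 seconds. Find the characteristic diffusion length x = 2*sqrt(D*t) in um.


Step 1: Compute D*t = 7.6e-13 * 34685 = 2.63606e-08 cm^2
Step 2: sqrt(D*t) = 1.62359e-04 cm
Step 3: x = 2 * 1.62359e-04 cm = 3.24718e-04 cm
Step 4: Convert to um (1 cm = 1e4 um): x = 3.247 um


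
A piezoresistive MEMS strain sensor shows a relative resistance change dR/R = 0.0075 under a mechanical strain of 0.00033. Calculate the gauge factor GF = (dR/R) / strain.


Step 1: Identify values.
dR/R = 0.0075, strain = 0.00033
Step 2: GF = (dR/R) / strain = 0.0075 / 0.00033
GF = 22.7


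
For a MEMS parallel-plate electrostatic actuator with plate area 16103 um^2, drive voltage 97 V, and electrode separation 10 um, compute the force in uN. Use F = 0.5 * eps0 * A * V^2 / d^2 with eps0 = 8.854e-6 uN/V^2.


Step 1: Identify parameters.
eps0 = 8.854e-6 uN/V^2, A = 16103 um^2, V = 97 V, d = 10 um
Step 2: Compute V^2 = 97^2 = 9409
Step 3: Compute d^2 = 10^2 = 100
Step 4: F = 0.5 * 8.854e-6 * 16103 * 9409 / 100
F = 6.707 uN


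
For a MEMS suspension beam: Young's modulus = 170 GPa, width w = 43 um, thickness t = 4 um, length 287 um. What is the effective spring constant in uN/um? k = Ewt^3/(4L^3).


Step 1: Convert E to consistent units (1 GPa = 1000 uN/um^2).
E = 170 GPa = 170000 uN/um^2
Step 2: Compute t^3 = 4^3 = 64
Step 3: Compute L^3 = 287^3 = 23639903
Step 4: k = 170000 * 43 * 64 / (4 * 23639903)
k = 4.9476 uN/um


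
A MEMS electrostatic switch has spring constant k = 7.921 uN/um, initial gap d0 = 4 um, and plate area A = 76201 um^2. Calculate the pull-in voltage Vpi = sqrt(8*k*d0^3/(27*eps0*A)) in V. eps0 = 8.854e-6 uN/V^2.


Step 1: Compute numerator: 8 * k * d0^3 = 8 * 7.921 * 4^3 = 4055.552
Step 2: Compute denominator: 27 * eps0 * A = 27 * 8.854e-6 * 76201 = 18.216459
Step 3: Vpi = sqrt(4055.552 / 18.216459)
Vpi = 14.92 V


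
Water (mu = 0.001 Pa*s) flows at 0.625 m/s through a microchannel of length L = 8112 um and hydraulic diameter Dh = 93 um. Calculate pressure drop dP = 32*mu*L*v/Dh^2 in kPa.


Step 1: Convert to SI: L = 8112e-6 m, Dh = 93e-6 m
Step 2: dP = 32 * 0.001 * 8112e-6 * 0.625 / (93e-6)^2
Step 3: dP = 18758.24 Pa
Step 4: Convert to kPa: dP = 18.76 kPa


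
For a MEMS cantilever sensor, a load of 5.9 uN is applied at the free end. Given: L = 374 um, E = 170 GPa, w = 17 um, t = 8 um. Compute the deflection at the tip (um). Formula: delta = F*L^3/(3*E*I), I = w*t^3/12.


Step 1: Calculate the second moment of area.
I = w * t^3 / 12 = 17 * 8^3 / 12 = 725.3333 um^4
Step 2: Convert E to consistent units (1 GPa = 1000 uN/um^2).
E = 170 GPa = 170000 uN/um^2
Step 3: Calculate tip deflection.
delta = F * L^3 / (3 * E * I)
delta = 5.9 * 374^3 / (3 * 170000 * 725.3333)
delta = 0.8344 um


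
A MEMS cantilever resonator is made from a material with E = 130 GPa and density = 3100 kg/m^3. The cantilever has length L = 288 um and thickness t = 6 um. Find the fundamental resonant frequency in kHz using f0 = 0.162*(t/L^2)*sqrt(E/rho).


Step 1: Convert units to SI.
t_SI = 6e-6 m, L_SI = 288e-6 m
Step 2: Calculate sqrt(E/rho).
sqrt(130e9 / 3100) = 6475.76 m/s
Step 3: Compute f0.
f0 = 0.162 * 6e-6 / (288e-6)^2 * 6475.76 = 75887.8 Hz = 75.89 kHz


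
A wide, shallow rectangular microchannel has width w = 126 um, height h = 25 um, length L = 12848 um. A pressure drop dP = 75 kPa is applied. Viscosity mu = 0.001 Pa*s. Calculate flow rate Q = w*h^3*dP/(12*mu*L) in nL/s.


Step 1: Convert all dimensions to SI (meters).
w = 126e-6 m, h = 25e-6 m, L = 12848e-6 m, dP = 75e3 Pa
Step 2: Q = w * h^3 * dP / (12 * mu * L)
Q = 126e-6 * (25e-6)^3 * 75e3 / (12 * 0.001 * 12848e-6) = 9.5771229e-10 m^3/s
Step 3: Convert Q from m^3/s to nL/s (1 m^3 = 1e12 nL, so multiply by 1e12).
Q = 957.712 nL/s


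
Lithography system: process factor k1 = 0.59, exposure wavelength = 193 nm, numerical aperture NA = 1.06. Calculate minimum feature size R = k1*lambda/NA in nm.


Step 1: Identify values: k1 = 0.59, lambda = 193 nm, NA = 1.06
Step 2: R = k1 * lambda / NA
R = 0.59 * 193 / 1.06
R = 107.4 nm


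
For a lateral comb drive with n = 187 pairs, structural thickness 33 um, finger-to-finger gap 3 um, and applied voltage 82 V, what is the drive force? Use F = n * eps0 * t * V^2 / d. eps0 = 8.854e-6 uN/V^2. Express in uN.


Step 1: Parameters: n=187, eps0=8.854e-6 uN/V^2, t=33 um, V=82 V, d=3 um
Step 2: V^2 = 6724
Step 3: F = 187 * 8.854e-6 * 33 * 6724 / 3
F = 122.462 uN


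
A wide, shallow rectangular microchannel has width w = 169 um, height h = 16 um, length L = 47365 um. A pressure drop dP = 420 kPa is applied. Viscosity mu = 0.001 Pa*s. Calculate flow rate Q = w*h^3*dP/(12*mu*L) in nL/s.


Step 1: Convert all dimensions to SI (meters).
w = 169e-6 m, h = 16e-6 m, L = 47365e-6 m, dP = 420e3 Pa
Step 2: Q = w * h^3 * dP / (12 * mu * L)
Q = 169e-6 * (16e-6)^3 * 420e3 / (12 * 0.001 * 47365e-6) = 5.1151356e-10 m^3/s
Step 3: Convert Q from m^3/s to nL/s (1 m^3 = 1e12 nL, so multiply by 1e12).
Q = 511.514 nL/s


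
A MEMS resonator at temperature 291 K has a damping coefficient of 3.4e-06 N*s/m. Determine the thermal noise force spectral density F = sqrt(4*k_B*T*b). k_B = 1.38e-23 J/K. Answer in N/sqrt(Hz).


Step 1: Compute 4 * k_B * T * b
= 4 * 1.38e-23 * 291 * 3.4e-06
= 5.4615e-26 N^2/Hz
Step 2: F_noise = sqrt(5.4615e-26)
F_noise = 2.34e-13 N/sqrt(Hz)


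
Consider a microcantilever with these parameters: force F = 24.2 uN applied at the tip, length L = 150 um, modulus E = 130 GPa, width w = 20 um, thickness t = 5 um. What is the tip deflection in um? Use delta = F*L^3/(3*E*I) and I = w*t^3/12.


Step 1: Calculate the second moment of area.
I = w * t^3 / 12 = 20 * 5^3 / 12 = 208.3333 um^4
Step 2: Convert E to consistent units (1 GPa = 1000 uN/um^2).
E = 130 GPa = 130000 uN/um^2
Step 3: Calculate tip deflection.
delta = F * L^3 / (3 * E * I)
delta = 24.2 * 150^3 / (3 * 130000 * 208.3333)
delta = 1.0052 um


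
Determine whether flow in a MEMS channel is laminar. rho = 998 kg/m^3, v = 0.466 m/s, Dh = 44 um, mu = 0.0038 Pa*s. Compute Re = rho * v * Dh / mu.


Step 1: Convert Dh to meters: Dh = 44e-6 m
Step 2: Re = rho * v * Dh / mu
Re = 998 * 0.466 * 44e-6 / 0.0038
Re = 5.385
Since Re = 5.385 is below ~2300, the flow is laminar.


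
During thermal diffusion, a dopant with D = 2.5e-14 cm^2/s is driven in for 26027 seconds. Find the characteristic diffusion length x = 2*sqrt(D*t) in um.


Step 1: Compute D*t = 2.5e-14 * 26027 = 6.50675e-10 cm^2
Step 2: sqrt(D*t) = 2.551e-05 cm
Step 3: x = 2 * 2.551e-05 cm = 5.102e-05 cm
Step 4: Convert to um (1 cm = 1e4 um): x = 0.51 um
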